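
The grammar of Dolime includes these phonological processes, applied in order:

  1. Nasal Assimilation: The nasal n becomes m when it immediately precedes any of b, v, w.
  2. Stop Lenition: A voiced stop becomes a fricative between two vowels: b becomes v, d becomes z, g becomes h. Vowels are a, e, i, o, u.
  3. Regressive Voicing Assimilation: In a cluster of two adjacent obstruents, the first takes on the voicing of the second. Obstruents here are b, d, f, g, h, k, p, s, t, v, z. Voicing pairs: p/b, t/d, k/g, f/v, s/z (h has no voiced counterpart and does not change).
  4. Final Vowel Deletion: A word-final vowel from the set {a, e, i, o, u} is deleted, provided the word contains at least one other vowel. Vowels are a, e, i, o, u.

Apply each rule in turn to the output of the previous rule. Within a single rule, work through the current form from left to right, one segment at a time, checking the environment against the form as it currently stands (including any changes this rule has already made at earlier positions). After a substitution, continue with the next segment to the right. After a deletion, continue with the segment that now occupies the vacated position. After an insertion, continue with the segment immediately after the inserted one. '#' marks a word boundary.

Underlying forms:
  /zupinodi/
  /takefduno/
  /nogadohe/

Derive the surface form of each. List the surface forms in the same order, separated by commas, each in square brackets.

/zupinodi/:
  1 Nasal Assimilation: no change — [zupinodi]
  2 Stop Lenition: [zupinodi] → [zupinozi]
  3 Regressive Voicing Assimilation: no change — [zupinozi]
  4 Final Vowel Deletion: [zupinozi] → [zupinoz]
/takefduno/:
  1 Nasal Assimilation: no change — [takefduno]
  2 Stop Lenition: no change — [takefduno]
  3 Regressive Voicing Assimilation: [takefduno] → [takevduno]
  4 Final Vowel Deletion: [takevduno] → [takevdun]
/nogadohe/:
  1 Nasal Assimilation: no change — [nogadohe]
  2 Stop Lenition: [nogadohe] → [nohazohe]
  3 Regressive Voicing Assimilation: no change — [nohazohe]
  4 Final Vowel Deletion: [nohazohe] → [nohazoh]

[zupinoz], [takevdun], [nohazoh]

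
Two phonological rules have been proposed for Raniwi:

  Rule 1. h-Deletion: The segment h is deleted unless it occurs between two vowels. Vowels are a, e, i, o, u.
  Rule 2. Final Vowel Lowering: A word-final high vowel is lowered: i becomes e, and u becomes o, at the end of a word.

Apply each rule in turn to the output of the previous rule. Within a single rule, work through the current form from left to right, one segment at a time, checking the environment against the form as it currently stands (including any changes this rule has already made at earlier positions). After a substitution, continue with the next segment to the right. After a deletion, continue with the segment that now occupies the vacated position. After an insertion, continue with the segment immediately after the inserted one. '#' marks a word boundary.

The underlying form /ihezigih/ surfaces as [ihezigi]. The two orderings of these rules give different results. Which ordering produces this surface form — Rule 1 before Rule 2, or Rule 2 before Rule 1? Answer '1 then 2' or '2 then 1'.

Order 1 then 2:
  1 h-Deletion: [ihezigih] → [ihezigi]
  2 Final Vowel Lowering: [ihezigi] → [ihezige]
  result: [ihezige]
Order 2 then 1:
  2 Final Vowel Lowering: no change — [ihezigih]
  1 h-Deletion: [ihezigih] → [ihezigi]
  result: [ihezigi]

2 then 1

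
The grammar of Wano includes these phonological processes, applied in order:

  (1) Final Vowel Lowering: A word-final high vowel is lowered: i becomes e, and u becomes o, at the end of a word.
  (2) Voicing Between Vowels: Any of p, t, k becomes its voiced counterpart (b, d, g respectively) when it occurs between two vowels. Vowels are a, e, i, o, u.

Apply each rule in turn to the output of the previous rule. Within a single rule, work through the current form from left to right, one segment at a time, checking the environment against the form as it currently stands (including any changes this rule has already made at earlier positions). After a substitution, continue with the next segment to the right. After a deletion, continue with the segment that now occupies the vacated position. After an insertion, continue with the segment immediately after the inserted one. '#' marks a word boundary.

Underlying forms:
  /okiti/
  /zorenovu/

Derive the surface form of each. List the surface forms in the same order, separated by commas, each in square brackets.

/okiti/:
  (1) Final Vowel Lowering: [okiti] → [okite]
  (2) Voicing Between Vowels: [okite] → [ogide]
/zorenovu/:
  (1) Final Vowel Lowering: [zorenovu] → [zorenovo]
  (2) Voicing Between Vowels: no change — [zorenovo]

[ogide], [zorenovo]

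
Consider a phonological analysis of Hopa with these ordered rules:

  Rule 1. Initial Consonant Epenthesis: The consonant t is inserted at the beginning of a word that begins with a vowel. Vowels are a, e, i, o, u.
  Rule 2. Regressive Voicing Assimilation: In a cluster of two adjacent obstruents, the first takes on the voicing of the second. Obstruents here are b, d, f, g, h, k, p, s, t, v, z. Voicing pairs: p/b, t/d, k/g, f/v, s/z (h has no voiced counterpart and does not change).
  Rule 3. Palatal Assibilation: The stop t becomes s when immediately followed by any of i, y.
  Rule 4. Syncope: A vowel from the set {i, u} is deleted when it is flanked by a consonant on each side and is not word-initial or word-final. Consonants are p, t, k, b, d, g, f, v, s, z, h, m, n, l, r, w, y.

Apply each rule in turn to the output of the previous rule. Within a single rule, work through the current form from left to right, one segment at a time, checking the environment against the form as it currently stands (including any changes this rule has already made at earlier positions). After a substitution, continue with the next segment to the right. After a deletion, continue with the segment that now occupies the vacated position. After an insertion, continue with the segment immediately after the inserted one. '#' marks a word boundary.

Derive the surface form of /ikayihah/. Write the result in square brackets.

Rule 1 Initial Consonant Epenthesis: [ikayihah] → [tikayihah]
Rule 2 Regressive Voicing Assimilation: no change — [tikayihah]
Rule 3 Palatal Assibilation: [tikayihah] → [sikayihah]
Rule 4 Syncope: [sikayihah] → [skayhah]

[skayhah]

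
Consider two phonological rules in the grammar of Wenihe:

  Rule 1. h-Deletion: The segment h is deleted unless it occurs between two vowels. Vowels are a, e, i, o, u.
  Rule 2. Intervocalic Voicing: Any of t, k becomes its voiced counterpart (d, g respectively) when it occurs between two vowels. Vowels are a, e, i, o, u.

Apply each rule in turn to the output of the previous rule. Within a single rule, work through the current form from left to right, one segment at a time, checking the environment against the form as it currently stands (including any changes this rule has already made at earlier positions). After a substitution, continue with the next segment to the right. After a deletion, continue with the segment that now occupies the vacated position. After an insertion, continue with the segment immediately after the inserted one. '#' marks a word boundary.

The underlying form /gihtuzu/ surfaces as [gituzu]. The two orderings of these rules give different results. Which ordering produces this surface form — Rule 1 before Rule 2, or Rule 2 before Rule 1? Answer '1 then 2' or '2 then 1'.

2 then 1

Order 1 then 2:
  1 h-Deletion: [gihtuzu] → [gituzu]
  2 Intervocalic Voicing: [gituzu] → [giduzu]
  result: [giduzu]
Order 2 then 1:
  2 Intervocalic Voicing: no change — [gihtuzu]
  1 h-Deletion: [gihtuzu] → [gituzu]
  result: [gituzu]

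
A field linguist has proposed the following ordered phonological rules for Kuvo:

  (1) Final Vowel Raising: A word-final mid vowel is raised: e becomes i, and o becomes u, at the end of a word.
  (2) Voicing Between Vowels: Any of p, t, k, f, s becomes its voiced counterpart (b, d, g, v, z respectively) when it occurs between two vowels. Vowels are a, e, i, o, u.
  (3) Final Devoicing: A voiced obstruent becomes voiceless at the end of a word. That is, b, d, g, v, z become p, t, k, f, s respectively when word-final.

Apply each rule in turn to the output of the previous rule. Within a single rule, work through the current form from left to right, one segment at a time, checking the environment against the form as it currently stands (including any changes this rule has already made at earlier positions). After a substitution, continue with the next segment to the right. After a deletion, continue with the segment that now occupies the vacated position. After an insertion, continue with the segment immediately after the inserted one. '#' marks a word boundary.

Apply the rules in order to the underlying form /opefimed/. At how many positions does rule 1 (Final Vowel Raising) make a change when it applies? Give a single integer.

0

(1) Final Vowel Raising: no change — [opefimed]
(2) Voicing Between Vowels: [opefimed] → [obevimed]
(3) Final Devoicing: [obevimed] → [obevimet]
Rule 1 changed 0 position(s).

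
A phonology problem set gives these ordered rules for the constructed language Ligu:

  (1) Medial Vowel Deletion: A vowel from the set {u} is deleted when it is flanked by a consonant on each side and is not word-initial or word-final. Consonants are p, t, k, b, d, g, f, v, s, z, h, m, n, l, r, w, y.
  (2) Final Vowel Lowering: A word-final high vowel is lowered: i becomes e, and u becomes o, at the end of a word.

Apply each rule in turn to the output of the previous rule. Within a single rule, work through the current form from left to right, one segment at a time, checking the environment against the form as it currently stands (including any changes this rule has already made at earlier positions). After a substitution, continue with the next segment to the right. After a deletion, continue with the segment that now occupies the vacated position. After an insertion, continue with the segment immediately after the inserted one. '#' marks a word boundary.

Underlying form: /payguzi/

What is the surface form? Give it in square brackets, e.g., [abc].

(1) Medial Vowel Deletion: [payguzi] → [paygzi]
(2) Final Vowel Lowering: [paygzi] → [paygze]

[paygze]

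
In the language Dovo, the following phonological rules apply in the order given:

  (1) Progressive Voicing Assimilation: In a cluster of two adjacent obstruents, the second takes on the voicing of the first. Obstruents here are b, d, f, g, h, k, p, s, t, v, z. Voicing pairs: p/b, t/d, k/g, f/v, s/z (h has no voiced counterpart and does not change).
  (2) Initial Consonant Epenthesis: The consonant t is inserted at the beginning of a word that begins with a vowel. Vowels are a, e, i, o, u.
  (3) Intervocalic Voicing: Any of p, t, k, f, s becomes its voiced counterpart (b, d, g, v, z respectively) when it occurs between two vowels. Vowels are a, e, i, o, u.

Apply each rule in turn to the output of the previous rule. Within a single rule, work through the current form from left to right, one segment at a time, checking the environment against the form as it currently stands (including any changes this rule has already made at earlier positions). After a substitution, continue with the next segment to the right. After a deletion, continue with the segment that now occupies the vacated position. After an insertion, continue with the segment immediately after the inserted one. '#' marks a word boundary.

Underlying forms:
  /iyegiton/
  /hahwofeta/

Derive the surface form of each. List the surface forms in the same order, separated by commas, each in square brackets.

/iyegiton/:
  (1) Progressive Voicing Assimilation: no change — [iyegiton]
  (2) Initial Consonant Epenthesis: [iyegiton] → [tiyegiton]
  (3) Intervocalic Voicing: [tiyegiton] → [tiyegidon]
/hahwofeta/:
  (1) Progressive Voicing Assimilation: no change — [hahwofeta]
  (2) Initial Consonant Epenthesis: no change — [hahwofeta]
  (3) Intervocalic Voicing: [hahwofeta] → [hahwoveda]

[tiyegidon], [hahwoveda]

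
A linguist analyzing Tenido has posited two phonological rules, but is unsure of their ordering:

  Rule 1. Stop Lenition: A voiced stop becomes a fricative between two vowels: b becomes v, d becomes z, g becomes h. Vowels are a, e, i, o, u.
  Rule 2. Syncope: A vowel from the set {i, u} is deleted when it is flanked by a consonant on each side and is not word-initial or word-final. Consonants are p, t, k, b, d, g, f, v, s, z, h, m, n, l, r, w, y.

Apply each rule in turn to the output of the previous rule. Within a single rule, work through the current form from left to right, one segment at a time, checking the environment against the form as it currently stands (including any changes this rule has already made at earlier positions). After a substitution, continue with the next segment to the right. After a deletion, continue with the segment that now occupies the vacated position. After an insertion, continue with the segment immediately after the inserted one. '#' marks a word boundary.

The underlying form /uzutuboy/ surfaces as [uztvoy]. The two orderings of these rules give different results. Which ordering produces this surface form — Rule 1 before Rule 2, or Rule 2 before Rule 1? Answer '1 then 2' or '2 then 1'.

1 then 2

Order 1 then 2:
  1 Stop Lenition: [uzutuboy] → [uzutuvoy]
  2 Syncope: [uzutuvoy] → [uztvoy]
  result: [uztvoy]
Order 2 then 1:
  2 Syncope: [uzutuboy] → [uztboy]
  1 Stop Lenition: no change — [uztboy]
  result: [uztboy]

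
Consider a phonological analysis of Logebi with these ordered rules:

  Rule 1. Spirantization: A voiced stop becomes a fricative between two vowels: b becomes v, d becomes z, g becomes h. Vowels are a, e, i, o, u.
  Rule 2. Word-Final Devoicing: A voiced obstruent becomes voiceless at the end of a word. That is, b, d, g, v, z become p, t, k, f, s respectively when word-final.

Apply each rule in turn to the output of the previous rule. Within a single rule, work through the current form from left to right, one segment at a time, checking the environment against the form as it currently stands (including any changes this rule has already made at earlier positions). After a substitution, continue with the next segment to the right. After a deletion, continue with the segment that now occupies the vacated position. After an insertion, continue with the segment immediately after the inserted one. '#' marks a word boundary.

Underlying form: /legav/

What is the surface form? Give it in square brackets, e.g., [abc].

Rule 1 Spirantization: [legav] → [lehav]
Rule 2 Word-Final Devoicing: [lehav] → [lehaf]

[lehaf]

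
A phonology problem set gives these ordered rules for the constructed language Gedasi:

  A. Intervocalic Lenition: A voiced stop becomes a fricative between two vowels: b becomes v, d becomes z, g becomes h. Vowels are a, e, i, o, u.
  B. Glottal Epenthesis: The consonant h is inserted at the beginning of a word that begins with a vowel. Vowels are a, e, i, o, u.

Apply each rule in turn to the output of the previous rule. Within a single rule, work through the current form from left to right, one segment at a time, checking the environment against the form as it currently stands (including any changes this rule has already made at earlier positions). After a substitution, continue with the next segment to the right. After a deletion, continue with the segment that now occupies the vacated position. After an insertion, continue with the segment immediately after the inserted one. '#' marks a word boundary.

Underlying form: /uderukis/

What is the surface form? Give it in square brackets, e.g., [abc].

A Intervocalic Lenition: [uderukis] → [uzerukis]
B Glottal Epenthesis: [uzerukis] → [huzerukis]

[huzerukis]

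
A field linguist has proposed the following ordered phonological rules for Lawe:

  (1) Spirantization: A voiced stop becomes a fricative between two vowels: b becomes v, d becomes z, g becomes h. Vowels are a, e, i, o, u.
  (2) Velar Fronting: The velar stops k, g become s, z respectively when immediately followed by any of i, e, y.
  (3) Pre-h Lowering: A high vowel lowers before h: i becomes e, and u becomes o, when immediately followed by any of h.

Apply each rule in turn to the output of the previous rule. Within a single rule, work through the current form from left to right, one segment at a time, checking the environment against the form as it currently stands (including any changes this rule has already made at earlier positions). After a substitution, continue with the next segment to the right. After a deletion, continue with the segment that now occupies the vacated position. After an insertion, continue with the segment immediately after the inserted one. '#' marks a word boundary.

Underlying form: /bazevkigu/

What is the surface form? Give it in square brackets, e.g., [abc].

[bazevsehu]

(1) Spirantization: [bazevkigu] → [bazevkihu]
(2) Velar Fronting: [bazevkihu] → [bazevsihu]
(3) Pre-h Lowering: [bazevsihu] → [bazevsehu]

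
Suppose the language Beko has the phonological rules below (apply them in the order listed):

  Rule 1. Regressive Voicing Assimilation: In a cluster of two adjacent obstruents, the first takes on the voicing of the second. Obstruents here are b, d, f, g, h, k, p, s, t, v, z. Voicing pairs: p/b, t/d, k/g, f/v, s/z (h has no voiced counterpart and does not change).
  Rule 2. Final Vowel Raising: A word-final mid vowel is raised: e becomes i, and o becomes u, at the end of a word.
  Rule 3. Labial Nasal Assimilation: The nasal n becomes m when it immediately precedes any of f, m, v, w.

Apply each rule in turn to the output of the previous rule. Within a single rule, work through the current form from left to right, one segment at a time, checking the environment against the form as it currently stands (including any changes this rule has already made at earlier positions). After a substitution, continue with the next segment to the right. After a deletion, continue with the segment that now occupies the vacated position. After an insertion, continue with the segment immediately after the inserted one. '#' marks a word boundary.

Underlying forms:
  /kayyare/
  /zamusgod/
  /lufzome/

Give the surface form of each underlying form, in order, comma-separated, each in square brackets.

/kayyare/:
  Rule 1 Regressive Voicing Assimilation: no change — [kayyare]
  Rule 2 Final Vowel Raising: [kayyare] → [kayyari]
  Rule 3 Labial Nasal Assimilation: no change — [kayyari]
/zamusgod/:
  Rule 1 Regressive Voicing Assimilation: [zamusgod] → [zamuzgod]
  Rule 2 Final Vowel Raising: no change — [zamuzgod]
  Rule 3 Labial Nasal Assimilation: no change — [zamuzgod]
/lufzome/:
  Rule 1 Regressive Voicing Assimilation: [lufzome] → [luvzome]
  Rule 2 Final Vowel Raising: [luvzome] → [luvzomi]
  Rule 3 Labial Nasal Assimilation: no change — [luvzomi]

[kayyari], [zamuzgod], [luvzomi]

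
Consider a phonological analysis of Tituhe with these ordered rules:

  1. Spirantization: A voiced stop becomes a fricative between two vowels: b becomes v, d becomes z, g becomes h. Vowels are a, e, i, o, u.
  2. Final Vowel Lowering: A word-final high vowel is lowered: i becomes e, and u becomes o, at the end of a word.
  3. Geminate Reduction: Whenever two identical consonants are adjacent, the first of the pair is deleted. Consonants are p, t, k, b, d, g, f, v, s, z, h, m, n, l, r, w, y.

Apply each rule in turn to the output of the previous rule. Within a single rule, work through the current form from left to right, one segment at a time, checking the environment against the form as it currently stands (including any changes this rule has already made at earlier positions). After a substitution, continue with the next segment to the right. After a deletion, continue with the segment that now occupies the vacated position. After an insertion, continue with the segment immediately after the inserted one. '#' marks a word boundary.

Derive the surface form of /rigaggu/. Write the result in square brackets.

[rihago]

1 Spirantization: [rigaggu] → [rihaggu]
2 Final Vowel Lowering: [rihaggu] → [rihaggo]
3 Geminate Reduction: [rihaggo] → [rihago]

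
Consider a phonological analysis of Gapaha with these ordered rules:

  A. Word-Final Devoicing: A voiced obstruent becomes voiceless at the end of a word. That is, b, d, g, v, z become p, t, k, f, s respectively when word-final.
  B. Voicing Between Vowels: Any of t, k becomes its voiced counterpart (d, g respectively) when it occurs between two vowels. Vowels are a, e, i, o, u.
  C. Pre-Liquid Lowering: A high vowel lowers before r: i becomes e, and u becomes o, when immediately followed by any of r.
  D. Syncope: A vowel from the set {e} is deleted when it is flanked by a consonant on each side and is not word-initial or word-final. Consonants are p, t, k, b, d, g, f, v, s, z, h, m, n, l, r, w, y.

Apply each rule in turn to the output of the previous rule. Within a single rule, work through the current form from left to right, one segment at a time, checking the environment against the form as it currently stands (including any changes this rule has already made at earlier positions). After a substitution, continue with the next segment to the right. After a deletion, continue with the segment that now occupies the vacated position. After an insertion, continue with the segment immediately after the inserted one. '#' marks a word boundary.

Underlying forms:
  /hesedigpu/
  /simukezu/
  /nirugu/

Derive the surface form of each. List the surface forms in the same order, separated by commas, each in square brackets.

/hesedigpu/:
  A Word-Final Devoicing: no change — [hesedigpu]
  B Voicing Between Vowels: no change — [hesedigpu]
  C Pre-Liquid Lowering: no change — [hesedigpu]
  D Syncope: [hesedigpu] → [hsdigpu]
/simukezu/:
  A Word-Final Devoicing: no change — [simukezu]
  B Voicing Between Vowels: [simukezu] → [simugezu]
  C Pre-Liquid Lowering: no change — [simugezu]
  D Syncope: [simugezu] → [simugzu]
/nirugu/:
  A Word-Final Devoicing: no change — [nirugu]
  B Voicing Between Vowels: no change — [nirugu]
  C Pre-Liquid Lowering: [nirugu] → [nerugu]
  D Syncope: [nerugu] → [nrugu]

[hsdigpu], [simugzu], [nrugu]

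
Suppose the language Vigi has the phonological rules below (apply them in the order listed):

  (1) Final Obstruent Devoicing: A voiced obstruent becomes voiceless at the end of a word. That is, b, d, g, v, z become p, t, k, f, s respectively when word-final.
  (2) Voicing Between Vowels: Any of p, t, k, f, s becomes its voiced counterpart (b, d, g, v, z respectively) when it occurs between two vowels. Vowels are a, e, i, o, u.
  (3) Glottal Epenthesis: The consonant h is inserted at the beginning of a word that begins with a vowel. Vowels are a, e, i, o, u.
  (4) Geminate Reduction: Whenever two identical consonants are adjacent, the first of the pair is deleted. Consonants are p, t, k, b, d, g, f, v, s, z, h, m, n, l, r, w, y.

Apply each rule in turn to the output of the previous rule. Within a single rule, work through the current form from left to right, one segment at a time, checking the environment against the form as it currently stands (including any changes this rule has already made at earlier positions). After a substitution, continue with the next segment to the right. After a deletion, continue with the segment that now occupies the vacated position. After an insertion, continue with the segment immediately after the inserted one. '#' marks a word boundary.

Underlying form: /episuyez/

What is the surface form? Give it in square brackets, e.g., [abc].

(1) Final Obstruent Devoicing: [episuyez] → [episuyes]
(2) Voicing Between Vowels: [episuyes] → [ebizuyes]
(3) Glottal Epenthesis: [ebizuyes] → [hebizuyes]
(4) Geminate Reduction: no change — [hebizuyes]

[hebizuyes]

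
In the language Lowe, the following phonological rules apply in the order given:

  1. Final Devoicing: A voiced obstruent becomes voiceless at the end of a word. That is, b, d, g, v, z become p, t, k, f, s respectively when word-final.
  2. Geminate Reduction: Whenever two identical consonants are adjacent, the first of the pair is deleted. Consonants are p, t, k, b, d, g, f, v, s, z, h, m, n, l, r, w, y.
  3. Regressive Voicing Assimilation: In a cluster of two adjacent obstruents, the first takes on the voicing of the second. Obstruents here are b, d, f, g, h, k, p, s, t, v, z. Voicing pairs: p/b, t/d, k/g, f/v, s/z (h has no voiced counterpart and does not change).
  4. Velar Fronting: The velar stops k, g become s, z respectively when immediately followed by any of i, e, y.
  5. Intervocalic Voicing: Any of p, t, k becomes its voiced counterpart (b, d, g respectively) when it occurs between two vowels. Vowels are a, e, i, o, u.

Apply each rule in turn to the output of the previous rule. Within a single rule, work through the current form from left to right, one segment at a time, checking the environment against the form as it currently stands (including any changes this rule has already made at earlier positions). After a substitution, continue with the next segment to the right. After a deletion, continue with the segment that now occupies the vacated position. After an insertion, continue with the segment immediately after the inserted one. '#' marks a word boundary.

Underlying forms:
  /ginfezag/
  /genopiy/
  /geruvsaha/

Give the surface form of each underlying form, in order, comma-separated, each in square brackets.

/ginfezag/:
  1 Final Devoicing: [ginfezag] → [ginfezak]
  2 Geminate Reduction: no change — [ginfezak]
  3 Regressive Voicing Assimilation: no change — [ginfezak]
  4 Velar Fronting: [ginfezak] → [zinfezak]
  5 Intervocalic Voicing: no change — [zinfezak]
/genopiy/:
  1 Final Devoicing: no change — [genopiy]
  2 Geminate Reduction: no change — [genopiy]
  3 Regressive Voicing Assimilation: no change — [genopiy]
  4 Velar Fronting: [genopiy] → [zenopiy]
  5 Intervocalic Voicing: [zenopiy] → [zenobiy]
/geruvsaha/:
  1 Final Devoicing: no change — [geruvsaha]
  2 Geminate Reduction: no change — [geruvsaha]
  3 Regressive Voicing Assimilation: [geruvsaha] → [gerufsaha]
  4 Velar Fronting: [gerufsaha] → [zerufsaha]
  5 Intervocalic Voicing: no change — [zerufsaha]

[zinfezak], [zenobiy], [zerufsaha]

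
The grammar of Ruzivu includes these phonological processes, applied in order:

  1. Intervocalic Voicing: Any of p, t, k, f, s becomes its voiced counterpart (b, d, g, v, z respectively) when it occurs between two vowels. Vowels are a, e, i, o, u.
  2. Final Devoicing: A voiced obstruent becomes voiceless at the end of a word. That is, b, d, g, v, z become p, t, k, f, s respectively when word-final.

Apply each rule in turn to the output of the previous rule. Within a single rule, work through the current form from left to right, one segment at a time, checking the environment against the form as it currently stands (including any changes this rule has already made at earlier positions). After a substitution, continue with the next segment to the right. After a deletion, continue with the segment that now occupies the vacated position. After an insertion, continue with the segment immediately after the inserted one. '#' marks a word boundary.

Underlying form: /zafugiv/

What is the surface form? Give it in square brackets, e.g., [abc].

[zavugif]

1 Intervocalic Voicing: [zafugiv] → [zavugiv]
2 Final Devoicing: [zavugiv] → [zavugif]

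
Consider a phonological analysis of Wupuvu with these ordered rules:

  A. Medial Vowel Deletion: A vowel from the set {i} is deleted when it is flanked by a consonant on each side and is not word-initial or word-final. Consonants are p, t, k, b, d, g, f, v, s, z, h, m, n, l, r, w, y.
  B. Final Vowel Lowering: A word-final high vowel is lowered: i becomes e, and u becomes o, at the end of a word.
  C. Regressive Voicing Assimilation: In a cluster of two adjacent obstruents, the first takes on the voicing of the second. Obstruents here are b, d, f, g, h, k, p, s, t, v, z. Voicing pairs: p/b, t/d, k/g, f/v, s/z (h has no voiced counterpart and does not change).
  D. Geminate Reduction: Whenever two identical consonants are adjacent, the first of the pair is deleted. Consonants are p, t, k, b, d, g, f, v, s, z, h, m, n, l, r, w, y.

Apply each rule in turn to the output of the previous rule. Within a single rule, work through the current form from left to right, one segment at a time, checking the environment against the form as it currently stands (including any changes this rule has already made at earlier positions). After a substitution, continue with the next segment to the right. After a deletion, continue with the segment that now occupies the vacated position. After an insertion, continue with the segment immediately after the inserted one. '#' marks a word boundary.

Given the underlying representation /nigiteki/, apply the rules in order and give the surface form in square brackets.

A Medial Vowel Deletion: [nigiteki] → [ngteki]
B Final Vowel Lowering: [ngteki] → [ngteke]
C Regressive Voicing Assimilation: [ngteke] → [nkteke]
D Geminate Reduction: no change — [nkteke]

[nkteke]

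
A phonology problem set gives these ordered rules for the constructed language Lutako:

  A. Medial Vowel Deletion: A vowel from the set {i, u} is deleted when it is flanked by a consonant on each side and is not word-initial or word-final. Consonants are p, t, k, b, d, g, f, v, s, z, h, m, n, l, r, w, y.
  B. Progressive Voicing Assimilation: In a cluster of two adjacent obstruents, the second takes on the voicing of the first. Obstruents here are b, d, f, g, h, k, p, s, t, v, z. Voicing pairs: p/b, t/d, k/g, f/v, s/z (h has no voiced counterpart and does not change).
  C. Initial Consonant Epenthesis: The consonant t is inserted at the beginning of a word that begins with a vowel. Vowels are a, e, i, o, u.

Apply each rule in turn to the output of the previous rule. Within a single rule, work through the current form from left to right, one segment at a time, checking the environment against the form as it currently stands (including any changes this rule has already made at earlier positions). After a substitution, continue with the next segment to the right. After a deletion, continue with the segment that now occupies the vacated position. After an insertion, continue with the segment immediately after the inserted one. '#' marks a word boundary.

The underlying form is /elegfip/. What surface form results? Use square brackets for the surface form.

A Medial Vowel Deletion: [elegfip] → [elegfp]
B Progressive Voicing Assimilation: [elegfp] → [elegvb]
C Initial Consonant Epenthesis: [elegvb] → [telegvb]

[telegvb]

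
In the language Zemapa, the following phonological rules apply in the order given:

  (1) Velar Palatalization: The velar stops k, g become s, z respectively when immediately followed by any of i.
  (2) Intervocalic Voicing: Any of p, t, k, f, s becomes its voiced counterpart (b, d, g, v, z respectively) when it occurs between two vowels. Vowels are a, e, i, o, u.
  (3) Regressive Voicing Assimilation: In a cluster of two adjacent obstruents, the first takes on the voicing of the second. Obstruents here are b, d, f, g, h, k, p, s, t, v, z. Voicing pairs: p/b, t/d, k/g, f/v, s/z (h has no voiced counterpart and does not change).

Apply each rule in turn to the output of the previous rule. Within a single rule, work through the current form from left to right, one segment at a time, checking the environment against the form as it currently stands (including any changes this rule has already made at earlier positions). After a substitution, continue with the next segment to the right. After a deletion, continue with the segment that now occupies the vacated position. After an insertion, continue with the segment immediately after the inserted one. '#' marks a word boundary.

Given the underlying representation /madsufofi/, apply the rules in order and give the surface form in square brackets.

[matsuvovi]

(1) Velar Palatalization: no change — [madsufofi]
(2) Intervocalic Voicing: [madsufofi] → [madsuvovi]
(3) Regressive Voicing Assimilation: [madsuvovi] → [matsuvovi]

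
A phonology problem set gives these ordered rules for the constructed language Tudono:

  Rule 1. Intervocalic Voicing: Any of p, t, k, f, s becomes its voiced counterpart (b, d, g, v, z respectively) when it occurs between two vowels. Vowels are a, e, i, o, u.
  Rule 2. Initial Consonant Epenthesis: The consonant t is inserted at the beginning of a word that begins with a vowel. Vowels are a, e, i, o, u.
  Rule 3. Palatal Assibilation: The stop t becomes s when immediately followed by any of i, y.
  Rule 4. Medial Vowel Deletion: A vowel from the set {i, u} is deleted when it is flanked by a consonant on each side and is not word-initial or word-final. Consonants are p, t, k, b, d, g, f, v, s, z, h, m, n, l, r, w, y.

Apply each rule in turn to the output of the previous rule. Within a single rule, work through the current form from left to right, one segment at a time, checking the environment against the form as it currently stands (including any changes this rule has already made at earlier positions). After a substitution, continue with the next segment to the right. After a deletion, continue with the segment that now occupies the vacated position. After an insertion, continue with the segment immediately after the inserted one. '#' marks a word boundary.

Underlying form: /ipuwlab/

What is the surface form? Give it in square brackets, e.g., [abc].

Rule 1 Intervocalic Voicing: [ipuwlab] → [ibuwlab]
Rule 2 Initial Consonant Epenthesis: [ibuwlab] → [tibuwlab]
Rule 3 Palatal Assibilation: [tibuwlab] → [sibuwlab]
Rule 4 Medial Vowel Deletion: [sibuwlab] → [sbwlab]

[sbwlab]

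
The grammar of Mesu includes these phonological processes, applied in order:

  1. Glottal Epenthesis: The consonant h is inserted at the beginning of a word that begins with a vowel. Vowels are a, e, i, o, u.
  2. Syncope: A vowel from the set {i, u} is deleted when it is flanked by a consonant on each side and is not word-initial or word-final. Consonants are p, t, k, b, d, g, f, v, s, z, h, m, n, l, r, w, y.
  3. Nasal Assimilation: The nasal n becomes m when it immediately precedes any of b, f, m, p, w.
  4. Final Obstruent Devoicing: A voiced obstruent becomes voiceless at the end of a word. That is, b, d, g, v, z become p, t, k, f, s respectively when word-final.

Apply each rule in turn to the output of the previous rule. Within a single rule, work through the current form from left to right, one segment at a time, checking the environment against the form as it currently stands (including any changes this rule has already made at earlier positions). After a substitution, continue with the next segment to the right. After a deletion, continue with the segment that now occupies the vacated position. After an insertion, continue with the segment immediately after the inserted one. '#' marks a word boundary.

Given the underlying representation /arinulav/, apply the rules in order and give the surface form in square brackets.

1 Glottal Epenthesis: [arinulav] → [harinulav]
2 Syncope: [harinulav] → [harnlav]
3 Nasal Assimilation: no change — [harnlav]
4 Final Obstruent Devoicing: [harnlav] → [harnlaf]

[harnlaf]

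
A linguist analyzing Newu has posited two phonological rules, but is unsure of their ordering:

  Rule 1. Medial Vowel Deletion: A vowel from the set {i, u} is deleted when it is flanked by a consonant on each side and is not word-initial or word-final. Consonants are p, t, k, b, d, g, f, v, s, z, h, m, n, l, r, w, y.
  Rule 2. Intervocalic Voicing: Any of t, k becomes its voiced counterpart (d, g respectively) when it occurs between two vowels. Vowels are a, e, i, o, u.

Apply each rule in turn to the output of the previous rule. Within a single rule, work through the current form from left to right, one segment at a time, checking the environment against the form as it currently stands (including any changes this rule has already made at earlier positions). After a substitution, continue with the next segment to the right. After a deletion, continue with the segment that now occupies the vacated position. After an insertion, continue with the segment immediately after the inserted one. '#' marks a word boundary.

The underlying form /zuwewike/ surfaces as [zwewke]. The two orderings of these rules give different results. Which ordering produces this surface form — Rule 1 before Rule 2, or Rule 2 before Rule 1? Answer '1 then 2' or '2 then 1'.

Order 1 then 2:
  1 Medial Vowel Deletion: [zuwewike] → [zwewke]
  2 Intervocalic Voicing: no change — [zwewke]
  result: [zwewke]
Order 2 then 1:
  2 Intervocalic Voicing: [zuwewike] → [zuwewige]
  1 Medial Vowel Deletion: [zuwewige] → [zwewge]
  result: [zwewge]

1 then 2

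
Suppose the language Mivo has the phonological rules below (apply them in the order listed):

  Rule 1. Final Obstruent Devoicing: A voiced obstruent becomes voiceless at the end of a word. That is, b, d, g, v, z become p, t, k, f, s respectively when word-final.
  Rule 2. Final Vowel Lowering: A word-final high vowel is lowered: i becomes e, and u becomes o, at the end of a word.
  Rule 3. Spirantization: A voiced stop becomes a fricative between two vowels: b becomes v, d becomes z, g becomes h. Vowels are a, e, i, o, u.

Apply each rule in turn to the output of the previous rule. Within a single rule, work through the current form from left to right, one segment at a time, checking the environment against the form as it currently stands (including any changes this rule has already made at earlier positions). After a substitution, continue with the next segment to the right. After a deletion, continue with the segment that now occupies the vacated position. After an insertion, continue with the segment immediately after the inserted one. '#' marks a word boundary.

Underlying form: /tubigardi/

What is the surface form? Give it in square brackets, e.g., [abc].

[tuviharde]

Rule 1 Final Obstruent Devoicing: no change — [tubigardi]
Rule 2 Final Vowel Lowering: [tubigardi] → [tubigarde]
Rule 3 Spirantization: [tubigarde] → [tuviharde]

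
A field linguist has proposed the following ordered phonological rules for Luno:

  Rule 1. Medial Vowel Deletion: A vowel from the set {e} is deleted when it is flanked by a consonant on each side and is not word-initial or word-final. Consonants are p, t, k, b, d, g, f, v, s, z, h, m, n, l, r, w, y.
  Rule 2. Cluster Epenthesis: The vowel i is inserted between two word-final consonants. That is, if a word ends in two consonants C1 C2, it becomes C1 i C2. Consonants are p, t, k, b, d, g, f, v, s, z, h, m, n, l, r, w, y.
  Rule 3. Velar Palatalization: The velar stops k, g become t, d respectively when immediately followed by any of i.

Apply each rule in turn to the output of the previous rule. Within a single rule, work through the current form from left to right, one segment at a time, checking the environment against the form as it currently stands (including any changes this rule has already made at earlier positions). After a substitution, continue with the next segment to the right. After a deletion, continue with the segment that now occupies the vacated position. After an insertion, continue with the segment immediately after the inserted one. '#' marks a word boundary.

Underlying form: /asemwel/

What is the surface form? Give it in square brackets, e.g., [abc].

[asmwil]

Rule 1 Medial Vowel Deletion: [asemwel] → [asmwl]
Rule 2 Cluster Epenthesis: [asmwl] → [asmwil]
Rule 3 Velar Palatalization: no change — [asmwil]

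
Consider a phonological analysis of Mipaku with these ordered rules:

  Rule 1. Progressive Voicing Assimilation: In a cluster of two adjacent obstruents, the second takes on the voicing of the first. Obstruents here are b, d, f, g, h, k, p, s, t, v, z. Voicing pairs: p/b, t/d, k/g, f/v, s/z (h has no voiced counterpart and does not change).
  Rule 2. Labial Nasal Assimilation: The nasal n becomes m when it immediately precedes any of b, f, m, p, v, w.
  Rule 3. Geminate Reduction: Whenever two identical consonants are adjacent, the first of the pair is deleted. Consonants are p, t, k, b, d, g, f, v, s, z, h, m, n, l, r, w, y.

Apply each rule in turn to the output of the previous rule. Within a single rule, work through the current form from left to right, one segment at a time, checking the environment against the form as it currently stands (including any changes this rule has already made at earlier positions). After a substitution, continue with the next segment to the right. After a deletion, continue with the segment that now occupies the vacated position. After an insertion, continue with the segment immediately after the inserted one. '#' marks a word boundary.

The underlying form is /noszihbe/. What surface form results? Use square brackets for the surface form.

Rule 1 Progressive Voicing Assimilation: [noszihbe] → [nossihpe]
Rule 2 Labial Nasal Assimilation: no change — [nossihpe]
Rule 3 Geminate Reduction: [nossihpe] → [nosihpe]

[nosihpe]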